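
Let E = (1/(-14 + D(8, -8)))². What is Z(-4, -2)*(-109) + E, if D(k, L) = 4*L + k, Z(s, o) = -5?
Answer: 786981/1444 ≈ 545.00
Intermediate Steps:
D(k, L) = k + 4*L
E = 1/1444 (E = (1/(-14 + (8 + 4*(-8))))² = (1/(-14 + (8 - 32)))² = (1/(-14 - 24))² = (1/(-38))² = (-1/38)² = 1/1444 ≈ 0.00069252)
Z(-4, -2)*(-109) + E = -5*(-109) + 1/1444 = 545 + 1/1444 = 786981/1444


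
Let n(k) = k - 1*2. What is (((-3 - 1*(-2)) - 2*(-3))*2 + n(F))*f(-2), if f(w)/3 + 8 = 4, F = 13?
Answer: -252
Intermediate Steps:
f(w) = -12 (f(w) = -24 + 3*4 = -24 + 12 = -12)
n(k) = -2 + k (n(k) = k - 2 = -2 + k)
(((-3 - 1*(-2)) - 2*(-3))*2 + n(F))*f(-2) = (((-3 - 1*(-2)) - 2*(-3))*2 + (-2 + 13))*(-12) = (((-3 + 2) + 6)*2 + 11)*(-12) = ((-1 + 6)*2 + 11)*(-12) = (5*2 + 11)*(-12) = (10 + 11)*(-12) = 21*(-12) = -252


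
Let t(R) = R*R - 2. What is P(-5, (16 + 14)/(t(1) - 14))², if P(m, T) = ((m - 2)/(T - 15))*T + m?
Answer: 9801/289 ≈ 33.914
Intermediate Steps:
t(R) = -2 + R² (t(R) = R² - 2 = -2 + R²)
P(m, T) = m + T*(-2 + m)/(-15 + T) (P(m, T) = ((-2 + m)/(-15 + T))*T + m = T*(-2 + m)/(-15 + T) + m = m + T*(-2 + m)/(-15 + T))
P(-5, (16 + 14)/(t(1) - 14))² = ((-15*(-5) - 2*(16 + 14)/((-2 + 1²) - 14) + 2*((16 + 14)/((-2 + 1²) - 14))*(-5))/(-15 + (16 + 14)/((-2 + 1²) - 14)))² = ((75 - 60/((-2 + 1) - 14) + 2*(30/((-2 + 1) - 14))*(-5))/(-15 + 30/((-2 + 1) - 14)))² = ((75 - 60/(-1 - 14) + 2*(30/(-1 - 14))*(-5))/(-15 + 30/(-1 - 14)))² = ((75 - 60/(-15) + 2*(30/(-15))*(-5))/(-15 + 30/(-15)))² = ((75 - 60*(-1)/15 + 2*(30*(-1/15))*(-5))/(-15 + 30*(-1/15)))² = ((75 - 2*(-2) + 2*(-2)*(-5))/(-15 - 2))² = ((75 + 4 + 20)/(-17))² = (-1/17*99)² = (-99/17)² = 9801/289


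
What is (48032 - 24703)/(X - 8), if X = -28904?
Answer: -23329/28912 ≈ -0.80690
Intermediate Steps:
(48032 - 24703)/(X - 8) = (48032 - 24703)/(-28904 - 8) = 23329/(-28912) = 23329*(-1/28912) = -23329/28912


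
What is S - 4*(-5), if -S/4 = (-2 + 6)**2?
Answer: -44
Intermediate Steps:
S = -64 (S = -4*(-2 + 6)**2 = -4*4**2 = -4*16 = -64)
S - 4*(-5) = -64 - 4*(-5) = -64 + 20 = -44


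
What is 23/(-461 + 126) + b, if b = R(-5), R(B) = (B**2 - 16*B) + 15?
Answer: 40177/335 ≈ 119.93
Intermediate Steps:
R(B) = 15 + B**2 - 16*B
b = 120 (b = 15 + (-5)**2 - 16*(-5) = 15 + 25 + 80 = 120)
23/(-461 + 126) + b = 23/(-461 + 126) + 120 = 23/(-335) + 120 = -1/335*23 + 120 = -23/335 + 120 = 40177/335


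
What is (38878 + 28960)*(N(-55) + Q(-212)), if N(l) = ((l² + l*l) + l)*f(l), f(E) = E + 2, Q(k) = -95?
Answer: -21560951540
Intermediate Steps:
f(E) = 2 + E
N(l) = (2 + l)*(l + 2*l²) (N(l) = ((l² + l*l) + l)*(2 + l) = ((l² + l²) + l)*(2 + l) = (2*l² + l)*(2 + l) = (l + 2*l²)*(2 + l) = (2 + l)*(l + 2*l²))
(38878 + 28960)*(N(-55) + Q(-212)) = (38878 + 28960)*(-55*(1 + 2*(-55))*(2 - 55) - 95) = 67838*(-55*(1 - 110)*(-53) - 95) = 67838*(-55*(-109)*(-53) - 95) = 67838*(-317735 - 95) = 67838*(-317830) = -21560951540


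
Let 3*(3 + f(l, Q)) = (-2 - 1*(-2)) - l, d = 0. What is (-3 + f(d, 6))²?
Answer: 36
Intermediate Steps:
f(l, Q) = -3 - l/3 (f(l, Q) = -3 + ((-2 - 1*(-2)) - l)/3 = -3 + ((-2 + 2) - l)/3 = -3 + (0 - l)/3 = -3 + (-l)/3 = -3 - l/3)
(-3 + f(d, 6))² = (-3 + (-3 - ⅓*0))² = (-3 + (-3 + 0))² = (-3 - 3)² = (-6)² = 36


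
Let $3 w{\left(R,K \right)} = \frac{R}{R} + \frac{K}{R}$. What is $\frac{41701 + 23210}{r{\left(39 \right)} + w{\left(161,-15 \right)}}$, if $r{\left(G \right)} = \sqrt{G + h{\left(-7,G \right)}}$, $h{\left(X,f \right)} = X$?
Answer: $- \frac{2288696949}{3721966} + \frac{15143022279 \sqrt{2}}{1860983} \approx 10893.0$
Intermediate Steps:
$w{\left(R,K \right)} = \frac{1}{3} + \frac{K}{3 R}$ ($w{\left(R,K \right)} = \frac{\frac{R}{R} + \frac{K}{R}}{3} = \frac{1 + \frac{K}{R}}{3} = \frac{1}{3} + \frac{K}{3 R}$)
$r{\left(G \right)} = \sqrt{-7 + G}$ ($r{\left(G \right)} = \sqrt{G - 7} = \sqrt{-7 + G}$)
$\frac{41701 + 23210}{r{\left(39 \right)} + w{\left(161,-15 \right)}} = \frac{41701 + 23210}{\sqrt{-7 + 39} + \frac{-15 + 161}{3 \cdot 161}} = \frac{64911}{\sqrt{32} + \frac{1}{3} \cdot \frac{1}{161} \cdot 146} = \frac{64911}{4 \sqrt{2} + \frac{146}{483}} = \frac{64911}{\frac{146}{483} + 4 \sqrt{2}}$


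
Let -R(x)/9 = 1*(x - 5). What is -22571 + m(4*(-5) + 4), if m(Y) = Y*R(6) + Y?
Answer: -22443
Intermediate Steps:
R(x) = 45 - 9*x (R(x) = -9*(x - 5) = -9*(-5 + x) = 45 - 9*x)
m(Y) = -8*Y (m(Y) = Y*(45 - 9*6) + Y = Y*(45 - 54) + Y = Y*(-9) + Y = -9*Y + Y = -8*Y)
-22571 + m(4*(-5) + 4) = -22571 - 8*(4*(-5) + 4) = -22571 - 8*(-20 + 4) = -22571 - 8*(-16) = -22571 + 128 = -22443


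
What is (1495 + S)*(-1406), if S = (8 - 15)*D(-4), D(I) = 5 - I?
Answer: -2013392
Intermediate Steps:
S = -63 (S = (8 - 15)*(5 - 1*(-4)) = -7*(5 + 4) = -7*9 = -63)
(1495 + S)*(-1406) = (1495 - 63)*(-1406) = 1432*(-1406) = -2013392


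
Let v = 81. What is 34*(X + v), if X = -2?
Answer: 2686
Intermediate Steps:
34*(X + v) = 34*(-2 + 81) = 34*79 = 2686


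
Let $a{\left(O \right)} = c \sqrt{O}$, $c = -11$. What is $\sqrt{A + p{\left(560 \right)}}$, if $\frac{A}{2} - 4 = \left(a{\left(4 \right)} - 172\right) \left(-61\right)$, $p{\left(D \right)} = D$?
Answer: $2 \sqrt{6059} \approx 155.68$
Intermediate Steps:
$a{\left(O \right)} = - 11 \sqrt{O}$
$A = 23676$ ($A = 8 + 2 \left(- 11 \sqrt{4} - 172\right) \left(-61\right) = 8 + 2 \left(\left(-11\right) 2 - 172\right) \left(-61\right) = 8 + 2 \left(-22 - 172\right) \left(-61\right) = 8 + 2 \left(\left(-194\right) \left(-61\right)\right) = 8 + 2 \cdot 11834 = 8 + 23668 = 23676$)
$\sqrt{A + p{\left(560 \right)}} = \sqrt{23676 + 560} = \sqrt{24236} = 2 \sqrt{6059}$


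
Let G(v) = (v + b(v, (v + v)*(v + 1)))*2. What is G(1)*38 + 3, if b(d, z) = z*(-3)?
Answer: -833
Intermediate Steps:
b(d, z) = -3*z
G(v) = 2*v - 12*v*(1 + v) (G(v) = (v - 3*(v + v)*(v + 1))*2 = (v - 3*2*v*(1 + v))*2 = (v - 6*v*(1 + v))*2 = 2*v - 12*v*(1 + v))
G(1)*38 + 3 = (2*1*(-5 - 6*1))*38 + 3 = (2*1*(-5 - 6))*38 + 3 = (2*1*(-11))*38 + 3 = -22*38 + 3 = -836 + 3 = -833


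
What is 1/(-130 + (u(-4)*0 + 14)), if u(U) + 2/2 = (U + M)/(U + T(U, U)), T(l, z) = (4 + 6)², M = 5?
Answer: -1/116 ≈ -0.0086207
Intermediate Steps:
T(l, z) = 100 (T(l, z) = 10² = 100)
u(U) = -1 + (5 + U)/(100 + U) (u(U) = -1 + (U + 5)/(U + 100) = -1 + (5 + U)/(100 + U))
1/(-130 + (u(-4)*0 + 14)) = 1/(-130 + (-95/(100 - 4)*0 + 14)) = 1/(-130 + (-95/96*0 + 14)) = 1/(-130 + (0 + 14)) = 1/(-130 + 14) = 1/(-116) = -1/116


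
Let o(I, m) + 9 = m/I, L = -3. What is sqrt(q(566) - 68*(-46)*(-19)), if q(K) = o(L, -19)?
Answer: 8*I*sqrt(8358)/3 ≈ 243.79*I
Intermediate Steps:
o(I, m) = -9 + m/I
q(K) = -8/3 (q(K) = -9 - 19/(-3) = -9 - 19*(-1/3) = -9 + 19/3 = -8/3)
sqrt(q(566) - 68*(-46)*(-19)) = sqrt(-8/3 - 68*(-46)*(-19)) = sqrt(-8/3 + 3128*(-19)) = sqrt(-8/3 - 59432) = sqrt(-178304/3) = 8*I*sqrt(8358)/3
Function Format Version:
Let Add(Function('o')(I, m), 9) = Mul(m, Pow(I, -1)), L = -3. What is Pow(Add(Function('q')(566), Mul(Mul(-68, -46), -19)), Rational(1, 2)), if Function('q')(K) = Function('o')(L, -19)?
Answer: Mul(Rational(8, 3), I, Pow(8358, Rational(1, 2))) ≈ Mul(243.79, I)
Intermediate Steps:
Function('o')(I, m) = Add(-9, Mul(m, Pow(I, -1)))
Function('q')(K) = Rational(-8, 3) (Function('q')(K) = Add(-9, Mul(-19, Pow(-3, -1))) = Add(-9, Mul(-19, Rational(-1, 3))) = Add(-9, Rational(19, 3)) = Rational(-8, 3))
Pow(Add(Function('q')(566), Mul(Mul(-68, -46), -19)), Rational(1, 2)) = Pow(Add(Rational(-8, 3), Mul(Mul(-68, -46), -19)), Rational(1, 2)) = Pow(Add(Rational(-8, 3), Mul(3128, -19)), Rational(1, 2)) = Pow(Add(Rational(-8, 3), -59432), Rational(1, 2)) = Pow(Rational(-178304, 3), Rational(1, 2)) = Mul(Rational(8, 3), I, Pow(8358, Rational(1, 2)))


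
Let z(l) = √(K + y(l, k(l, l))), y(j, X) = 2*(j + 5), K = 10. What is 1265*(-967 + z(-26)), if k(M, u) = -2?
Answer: -1223255 + 5060*I*√2 ≈ -1.2233e+6 + 7155.9*I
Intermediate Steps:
y(j, X) = 10 + 2*j (y(j, X) = 2*(5 + j) = 10 + 2*j)
z(l) = √(20 + 2*l) (z(l) = √(10 + (10 + 2*l)) = √(20 + 2*l))
1265*(-967 + z(-26)) = 1265*(-967 + √(20 + 2*(-26))) = 1265*(-967 + √(20 - 52)) = 1265*(-967 + √(-32)) = 1265*(-967 + 4*I*√2) = -1223255 + 5060*I*√2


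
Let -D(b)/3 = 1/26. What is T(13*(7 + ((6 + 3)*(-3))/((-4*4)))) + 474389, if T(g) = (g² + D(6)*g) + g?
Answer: 124734409/256 ≈ 4.8724e+5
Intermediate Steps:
D(b) = -3/26
T(g) = g² + 23*g/26 (T(g) = (g² - 3*g/26) + g = g² + 23*g/26)
T(13*(7 + ((6 + 3)*(-3))/((-4*4)))) + 474389 = (13*(7 + ((6 + 3)*(-3))/((-4*4))))*(23 + 26*(13*(7 + ((6 + 3)*(-3))/((-4*4)))))/26 + 474389 = (13*(7 + (9*(-3))/(-16)))*(23 + 26*(13*(7 + (9*(-3))/(-16))))/26 + 474389 = (13*(7 - 27*(-1/16)))*(23 + 26*(13*(7 - 27*(-1/16))))/26 + 474389 = (13*(7 + 27/16))*(23 + 26*(13*(7 + 27/16)))/26 + 474389 = (13*(139/16))*(23 + 26*(13*(139/16)))/26 + 474389 = (1/26)*(1807/16)*(23 + 26*(1807/16)) + 474389 = (1/26)*(1807/16)*(23 + 23491/8) + 474389 = (1/26)*(1807/16)*(23675/8) + 474389 = 3290825/256 + 474389 = 124734409/256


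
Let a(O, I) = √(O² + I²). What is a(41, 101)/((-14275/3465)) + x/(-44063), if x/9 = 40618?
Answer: -365562/44063 - 693*√11882/2855 ≈ -34.755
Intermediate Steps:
x = 365562 (x = 9*40618 = 365562)
a(O, I) = √(I² + O²)
a(41, 101)/((-14275/3465)) + x/(-44063) = √(101² + 41²)/((-14275/3465)) + 365562/(-44063) = √(10201 + 1681)/((-14275*1/3465)) + 365562*(-1/44063) = √11882/(-2855/693) - 365562/44063 = √11882*(-693/2855) - 365562/44063 = -693*√11882/2855 - 365562/44063 = -365562/44063 - 693*√11882/2855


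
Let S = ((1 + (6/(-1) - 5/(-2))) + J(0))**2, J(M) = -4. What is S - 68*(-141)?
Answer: 38521/4 ≈ 9630.3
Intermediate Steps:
S = 169/4 (S = ((1 + (6/(-1) - 5/(-2))) - 4)**2 = ((1 + (6*(-1) - 5*(-1/2))) - 4)**2 = ((1 + (-6 + 5/2)) - 4)**2 = ((1 - 7/2) - 4)**2 = (-5/2 - 4)**2 = (-13/2)**2 = 169/4 ≈ 42.250)
S - 68*(-141) = 169/4 - 68*(-141) = 169/4 + 9588 = 38521/4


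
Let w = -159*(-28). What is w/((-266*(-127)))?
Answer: 318/2413 ≈ 0.13179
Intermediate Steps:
w = 4452
w/((-266*(-127))) = 4452/((-266*(-127))) = 4452/33782 = 4452*(1/33782) = 318/2413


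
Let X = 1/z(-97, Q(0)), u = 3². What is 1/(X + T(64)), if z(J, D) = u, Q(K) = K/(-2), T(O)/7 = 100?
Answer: 9/6301 ≈ 0.0014283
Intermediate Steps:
T(O) = 700 (T(O) = 7*100 = 700)
Q(K) = -K/2 (Q(K) = K*(-½) = -K/2)
u = 9
z(J, D) = 9
X = ⅑ (X = 1/9 = ⅑ ≈ 0.11111)
1/(X + T(64)) = 1/(⅑ + 700) = 1/(6301/9) = 9/6301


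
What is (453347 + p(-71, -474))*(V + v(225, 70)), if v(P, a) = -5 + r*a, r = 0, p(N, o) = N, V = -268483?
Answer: -121699166688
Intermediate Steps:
v(P, a) = -5 (v(P, a) = -5 + 0*a = -5 + 0 = -5)
(453347 + p(-71, -474))*(V + v(225, 70)) = (453347 - 71)*(-268483 - 5) = 453276*(-268488) = -121699166688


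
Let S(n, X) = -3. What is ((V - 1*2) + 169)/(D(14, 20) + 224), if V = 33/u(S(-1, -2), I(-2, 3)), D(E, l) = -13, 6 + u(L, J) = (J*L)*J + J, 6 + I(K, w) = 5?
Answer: 1637/2110 ≈ 0.77583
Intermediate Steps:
I(K, w) = -1 (I(K, w) = -6 + 5 = -1)
u(L, J) = -6 + J + L*J**2 (u(L, J) = -6 + ((J*L)*J + J) = -6 + (L*J**2 + J) = -6 + (J + L*J**2) = -6 + J + L*J**2)
V = -33/10 (V = 33/(-6 - 1 - 3*(-1)**2) = 33/(-6 - 1 - 3*1) = 33/(-6 - 1 - 3) = 33/(-10) = 33*(-1/10) = -33/10 ≈ -3.3000)
((V - 1*2) + 169)/(D(14, 20) + 224) = ((-33/10 - 1*2) + 169)/(-13 + 224) = ((-33/10 - 2) + 169)/211 = (-53/10 + 169)*(1/211) = (1637/10)*(1/211) = 1637/2110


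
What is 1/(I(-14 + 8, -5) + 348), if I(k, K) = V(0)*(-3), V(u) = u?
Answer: 1/348 ≈ 0.0028736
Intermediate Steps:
I(k, K) = 0 (I(k, K) = 0*(-3) = 0)
1/(I(-14 + 8, -5) + 348) = 1/(0 + 348) = 1/348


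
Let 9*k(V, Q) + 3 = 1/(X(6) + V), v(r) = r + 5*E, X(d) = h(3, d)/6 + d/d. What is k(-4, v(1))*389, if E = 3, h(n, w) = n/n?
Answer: -7391/51 ≈ -144.92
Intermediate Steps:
h(n, w) = 1
X(d) = 7/6 (X(d) = 1/6 + d/d = 1*(⅙) + 1 = ⅙ + 1 = 7/6)
v(r) = 15 + r (v(r) = r + 5*3 = r + 15 = 15 + r)
k(V, Q) = -⅓ + 1/(9*(7/6 + V))
k(-4, v(1))*389 = ((-5 - 6*(-4))/(3*(7 + 6*(-4))))*389 = ((-5 + 24)/(3*(7 - 24)))*389 = ((⅓)*19/(-17))*389 = ((⅓)*(-1/17)*19)*389 = -19/51*389 = -7391/51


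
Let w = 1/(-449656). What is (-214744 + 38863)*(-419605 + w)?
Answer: 33184858764256161/449656 ≈ 7.3800e+10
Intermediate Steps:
w = -1/449656 ≈ -2.2239e-6
(-214744 + 38863)*(-419605 + w) = (-214744 + 38863)*(-419605 - 1/449656) = -175881*(-188677905881/449656) = 33184858764256161/449656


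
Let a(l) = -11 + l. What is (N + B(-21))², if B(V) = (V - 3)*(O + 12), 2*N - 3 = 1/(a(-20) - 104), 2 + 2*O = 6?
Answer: 2039244964/18225 ≈ 1.1189e+5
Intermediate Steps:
O = 2 (O = -1 + (½)*6 = -1 + 3 = 2)
N = 202/135 (N = 3/2 + 1/(2*((-11 - 20) - 104)) = 3/2 + 1/(2*(-31 - 104)) = 3/2 + (½)/(-135) = 3/2 + (½)*(-1/135) = 3/2 - 1/270 = 202/135 ≈ 1.4963)
B(V) = -42 + 14*V (B(V) = (V - 3)*(2 + 12) = (-3 + V)*14 = -42 + 14*V)
(N + B(-21))² = (202/135 + (-42 + 14*(-21)))² = (202/135 + (-42 - 294))² = (202/135 - 336)² = (-45158/135)² = 2039244964/18225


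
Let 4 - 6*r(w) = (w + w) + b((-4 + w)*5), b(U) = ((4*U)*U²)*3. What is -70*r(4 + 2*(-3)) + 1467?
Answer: -11335879/3 ≈ -3.7786e+6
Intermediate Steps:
b(U) = 12*U³ (b(U) = (4*U³)*3 = 12*U³)
r(w) = ⅔ - 2*(-20 + 5*w)³ - w/3 (r(w) = ⅔ - ((w + w) + 12*((-4 + w)*5)³)/6 = ⅔ - (2*w + 12*(-20 + 5*w)³)/6 = ⅔ + (-2*(-20 + 5*w)³ - w/3) = ⅔ - 2*(-20 + 5*w)³ - w/3)
-70*r(4 + 2*(-3)) + 1467 = -70*(⅔ - 250*(-4 + (4 + 2*(-3)))³ - (4 + 2*(-3))/3) + 1467 = -70*(⅔ - 250*(-4 + (4 - 6))³ - (4 - 6)/3) + 1467 = -70*(⅔ - 250*(-4 - 2)³ - ⅓*(-2)) + 1467 = -70*(⅔ - 250*(-6)³ + ⅔) + 1467 = -70*(⅔ - 250*(-216) + ⅔) + 1467 = -70*(⅔ + 54000 + ⅔) + 1467 = -70*162004/3 + 1467 = -11340280/3 + 1467 = -11335879/3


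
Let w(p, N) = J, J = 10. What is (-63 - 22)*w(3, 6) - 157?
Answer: -1007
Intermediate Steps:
w(p, N) = 10
(-63 - 22)*w(3, 6) - 157 = (-63 - 22)*10 - 157 = -85*10 - 157 = -850 - 157 = -1007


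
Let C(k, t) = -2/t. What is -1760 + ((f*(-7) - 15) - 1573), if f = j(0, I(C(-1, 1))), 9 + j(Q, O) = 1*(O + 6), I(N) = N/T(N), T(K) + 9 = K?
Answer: -36611/11 ≈ -3328.3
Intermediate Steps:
T(K) = -9 + K
I(N) = N/(-9 + N)
j(Q, O) = -3 + O (j(Q, O) = -9 + 1*(O + 6) = -9 + 1*(6 + O) = -9 + (6 + O) = -3 + O)
f = -31/11 (f = -3 + (-2/1)/(-9 - 2/1) = -3 + (-2*1)/(-9 - 2*1) = -3 - 2/(-9 - 2) = -3 - 2/(-11) = -3 - 2*(-1/11) = -3 + 2/11 = -31/11 ≈ -2.8182)
-1760 + ((f*(-7) - 15) - 1573) = -1760 + ((-31/11*(-7) - 15) - 1573) = -1760 + ((217/11 - 15) - 1573) = -1760 + (52/11 - 1573) = -1760 - 17251/11 = -36611/11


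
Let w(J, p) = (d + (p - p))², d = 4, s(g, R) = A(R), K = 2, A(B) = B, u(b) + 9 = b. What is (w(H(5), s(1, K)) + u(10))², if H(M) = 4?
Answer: 289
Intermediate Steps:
u(b) = -9 + b
s(g, R) = R
w(J, p) = 16 (w(J, p) = (4 + (p - p))² = (4 + 0)² = 4² = 16)
(w(H(5), s(1, K)) + u(10))² = (16 + (-9 + 10))² = (16 + 1)² = 17² = 289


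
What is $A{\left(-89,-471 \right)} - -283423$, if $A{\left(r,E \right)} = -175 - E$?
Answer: $283719$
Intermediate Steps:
$A{\left(-89,-471 \right)} - -283423 = \left(-175 - -471\right) - -283423 = \left(-175 + 471\right) + 283423 = 296 + 283423 = 283719$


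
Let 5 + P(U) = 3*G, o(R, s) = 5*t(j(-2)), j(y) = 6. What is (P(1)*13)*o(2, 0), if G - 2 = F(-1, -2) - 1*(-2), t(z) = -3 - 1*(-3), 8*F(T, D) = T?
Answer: 0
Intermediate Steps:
F(T, D) = T/8
t(z) = 0 (t(z) = -3 + 3 = 0)
G = 31/8 (G = 2 + ((⅛)*(-1) - 1*(-2)) = 2 + (-⅛ + 2) = 2 + 15/8 = 31/8 ≈ 3.8750)
o(R, s) = 0 (o(R, s) = 5*0 = 0)
P(U) = 53/8 (P(U) = -5 + 3*(31/8) = -5 + 93/8 = 53/8)
(P(1)*13)*o(2, 0) = ((53/8)*13)*0 = (689/8)*0 = 0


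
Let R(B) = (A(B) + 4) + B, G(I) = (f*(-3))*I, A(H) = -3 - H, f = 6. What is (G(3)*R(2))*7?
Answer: -378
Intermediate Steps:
G(I) = -18*I (G(I) = (6*(-3))*I = -18*I)
R(B) = 1 (R(B) = ((-3 - B) + 4) + B = (1 - B) + B = 1)
(G(3)*R(2))*7 = (-18*3*1)*7 = -54*1*7 = -54*7 = -378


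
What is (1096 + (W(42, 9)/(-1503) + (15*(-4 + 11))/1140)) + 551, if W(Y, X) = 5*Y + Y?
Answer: 20902765/12692 ≈ 1646.9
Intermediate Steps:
W(Y, X) = 6*Y
(1096 + (W(42, 9)/(-1503) + (15*(-4 + 11))/1140)) + 551 = (1096 + ((6*42)/(-1503) + (15*(-4 + 11))/1140)) + 551 = (1096 + (252*(-1/1503) + (15*7)*(1/1140))) + 551 = (1096 + (-28/167 + 105*(1/1140))) + 551 = (1096 + (-28/167 + 7/76)) + 551 = (1096 - 959/12692) + 551 = 13909473/12692 + 551 = 20902765/12692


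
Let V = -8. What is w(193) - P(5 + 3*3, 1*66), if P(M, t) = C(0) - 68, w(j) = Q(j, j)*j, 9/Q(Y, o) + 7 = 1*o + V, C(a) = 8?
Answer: 12417/178 ≈ 69.758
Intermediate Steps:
Q(Y, o) = 9/(-15 + o) (Q(Y, o) = 9/(-7 + (1*o - 8)) = 9/(-7 + (o - 8)) = 9/(-7 + (-8 + o)) = 9/(-15 + o))
w(j) = 9*j/(-15 + j) (w(j) = (9/(-15 + j))*j = 9*j/(-15 + j))
P(M, t) = -60 (P(M, t) = 8 - 68 = -60)
w(193) - P(5 + 3*3, 1*66) = 9*193/(-15 + 193) - 1*(-60) = 9*193/178 + 60 = 9*193*(1/178) + 60 = 1737/178 + 60 = 12417/178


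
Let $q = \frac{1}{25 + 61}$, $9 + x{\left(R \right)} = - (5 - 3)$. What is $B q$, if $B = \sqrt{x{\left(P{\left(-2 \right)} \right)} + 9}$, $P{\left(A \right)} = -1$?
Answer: $\frac{i \sqrt{2}}{86} \approx 0.016444 i$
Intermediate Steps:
$x{\left(R \right)} = -11$ ($x{\left(R \right)} = -9 - \left(5 - 3\right) = -9 - 2 = -11$)
$B = i \sqrt{2}$ ($B = \sqrt{-11 + 9} = \sqrt{-2} = i \sqrt{2} \approx 1.4142 i$)
$q = \frac{1}{86} \approx 0.011628$
$B q = i \sqrt{2} \cdot \frac{1}{86} = \frac{i \sqrt{2}}{86}$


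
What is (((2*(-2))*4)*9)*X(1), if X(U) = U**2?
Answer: -144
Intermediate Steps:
(((2*(-2))*4)*9)*X(1) = (((2*(-2))*4)*9)*1**2 = (-4*4*9)*1 = -16*9*1 = -144*1 = -144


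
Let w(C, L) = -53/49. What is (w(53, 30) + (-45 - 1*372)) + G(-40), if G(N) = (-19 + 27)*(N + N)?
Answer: -51846/49 ≈ -1058.1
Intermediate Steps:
G(N) = 16*N (G(N) = 8*(2*N) = 16*N)
w(C, L) = -53/49 (w(C, L) = -53*1/49 = -53/49)
(w(53, 30) + (-45 - 1*372)) + G(-40) = (-53/49 + (-45 - 1*372)) + 16*(-40) = (-53/49 + (-45 - 372)) - 640 = (-53/49 - 417) - 640 = -20486/49 - 640 = -51846/49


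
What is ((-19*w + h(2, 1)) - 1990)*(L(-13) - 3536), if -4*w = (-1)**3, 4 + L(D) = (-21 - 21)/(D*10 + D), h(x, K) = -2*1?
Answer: 2021421843/286 ≈ 7.0679e+6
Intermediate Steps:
h(x, K) = -2
L(D) = -4 - 42/(11*D) (L(D) = -4 + (-21 - 21)/(D*10 + D) = -4 - 42/(10*D + D) = -4 - 42*1/(11*D) = -4 - 42/(11*D))
w = 1/4 (w = -1/4*(-1)**3 = -1/4*(-1) = 1/4 ≈ 0.25000)
((-19*w + h(2, 1)) - 1990)*(L(-13) - 3536) = ((-19*1/4 - 2) - 1990)*((-4 - 42/11/(-13)) - 3536) = ((-19/4 - 2) - 1990)*((-4 - 42/11*(-1/13)) - 3536) = (-27/4 - 1990)*((-4 + 42/143) - 3536) = -7987*(-530/143 - 3536)/4 = -7987/4*(-506178/143) = 2021421843/286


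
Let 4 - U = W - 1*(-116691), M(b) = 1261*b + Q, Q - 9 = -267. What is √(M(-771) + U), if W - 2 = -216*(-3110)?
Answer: I*√1760938 ≈ 1327.0*I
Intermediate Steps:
W = 671762 (W = 2 - 216*(-3110) = 2 + 671760 = 671762)
Q = -258 (Q = 9 - 267 = -258)
M(b) = -258 + 1261*b (M(b) = 1261*b - 258 = -258 + 1261*b)
U = -788449 (U = 4 - (671762 - 1*(-116691)) = 4 - (671762 + 116691) = 4 - 1*788453 = 4 - 788453 = -788449)
√(M(-771) + U) = √((-258 + 1261*(-771)) - 788449) = √((-258 - 972231) - 788449) = √(-972489 - 788449) = √(-1760938) = I*√1760938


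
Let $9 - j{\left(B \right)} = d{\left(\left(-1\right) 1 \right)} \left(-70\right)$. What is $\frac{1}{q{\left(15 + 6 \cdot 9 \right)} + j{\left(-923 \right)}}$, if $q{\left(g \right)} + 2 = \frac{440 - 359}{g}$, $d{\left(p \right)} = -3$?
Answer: $- \frac{23}{4642} \approx -0.0049548$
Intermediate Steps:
$j{\left(B \right)} = -201$ ($j{\left(B \right)} = 9 - \left(-3\right) \left(-70\right) = 9 - 210 = -201$)
$q{\left(g \right)} = -2 + \frac{81}{g}$ ($q{\left(g \right)} = -2 + \frac{440 - 359}{g} = -2 + \frac{81}{g}$)
$\frac{1}{q{\left(15 + 6 \cdot 9 \right)} + j{\left(-923 \right)}} = \frac{1}{\left(-2 + \frac{81}{15 + 6 \cdot 9}\right) - 201} = \frac{1}{\left(-2 + \frac{81}{15 + 54}\right) - 201} = \frac{1}{\left(-2 + \frac{81}{69}\right) - 201} = \frac{1}{\left(-2 + 81 \cdot \frac{1}{69}\right) - 201} = \frac{1}{\left(-2 + \frac{27}{23}\right) - 201} = \frac{1}{- \frac{19}{23} - 201} = \frac{1}{- \frac{4642}{23}} = - \frac{23}{4642}$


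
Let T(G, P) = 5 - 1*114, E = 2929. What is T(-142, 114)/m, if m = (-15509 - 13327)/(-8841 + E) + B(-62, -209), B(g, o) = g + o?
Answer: 161102/393329 ≈ 0.40959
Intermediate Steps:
T(G, P) = -109 (T(G, P) = 5 - 114 = -109)
m = -393329/1478 (m = (-15509 - 13327)/(-8841 + 2929) + (-62 - 209) = -28836/(-5912) - 271 = -28836*(-1/5912) - 271 = 7209/1478 - 271 = -393329/1478 ≈ -266.12)
T(-142, 114)/m = -109/(-393329/1478) = -109*(-1478/393329) = 161102/393329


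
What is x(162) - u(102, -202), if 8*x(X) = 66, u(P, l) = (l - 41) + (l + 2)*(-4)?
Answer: -2195/4 ≈ -548.75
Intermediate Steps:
u(P, l) = -49 - 3*l (u(P, l) = (-41 + l) + (2 + l)*(-4) = (-41 + l) + (-8 - 4*l) = -49 - 3*l)
x(X) = 33/4 (x(X) = (⅛)*66 = 33/4)
x(162) - u(102, -202) = 33/4 - (-49 - 3*(-202)) = 33/4 - (-49 + 606) = 33/4 - 1*557 = 33/4 - 557 = -2195/4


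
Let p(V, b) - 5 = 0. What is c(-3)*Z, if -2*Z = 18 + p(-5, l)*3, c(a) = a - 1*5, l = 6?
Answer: 132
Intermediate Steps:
p(V, b) = 5 (p(V, b) = 5 + 0 = 5)
c(a) = -5 + a (c(a) = a - 5 = -5 + a)
Z = -33/2 (Z = -(18 + 5*3)/2 = -(18 + 15)/2 = -½*33 = -33/2 ≈ -16.500)
c(-3)*Z = (-5 - 3)*(-33/2) = -8*(-33/2) = 132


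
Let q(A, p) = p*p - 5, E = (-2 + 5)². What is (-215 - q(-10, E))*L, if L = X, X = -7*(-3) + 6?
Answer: -7857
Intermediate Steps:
E = 9 (E = 3² = 9)
q(A, p) = -5 + p² (q(A, p) = p² - 5 = -5 + p²)
X = 27 (X = 21 + 6 = 27)
L = 27
(-215 - q(-10, E))*L = (-215 - (-5 + 9²))*27 = (-215 - (-5 + 81))*27 = (-215 - 1*76)*27 = (-215 - 76)*27 = -291*27 = -7857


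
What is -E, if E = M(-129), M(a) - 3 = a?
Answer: 126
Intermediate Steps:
M(a) = 3 + a
E = -126 (E = 3 - 129 = -126)
-E = -1*(-126) = 126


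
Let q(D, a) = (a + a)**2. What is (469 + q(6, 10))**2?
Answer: 755161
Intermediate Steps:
q(D, a) = 4*a**2 (q(D, a) = (2*a)**2 = 4*a**2)
(469 + q(6, 10))**2 = (469 + 4*10**2)**2 = (469 + 4*100)**2 = (469 + 400)**2 = 869**2 = 755161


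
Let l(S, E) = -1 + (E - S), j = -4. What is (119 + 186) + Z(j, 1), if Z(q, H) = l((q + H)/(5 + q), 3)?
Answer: 310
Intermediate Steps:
l(S, E) = -1 + E - S
Z(q, H) = 2 - (H + q)/(5 + q) (Z(q, H) = -1 + 3 - (q + H)/(5 + q) = -1 + 3 - (H + q)/(5 + q) = 2 - (H + q)/(5 + q))
(119 + 186) + Z(j, 1) = (119 + 186) + (10 - 4 - 1*1)/(5 - 4) = 305 + (10 - 4 - 1)/1 = 305 + 1*5 = 305 + 5 = 310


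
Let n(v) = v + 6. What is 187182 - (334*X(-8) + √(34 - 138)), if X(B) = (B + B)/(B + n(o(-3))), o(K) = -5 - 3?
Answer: 933238/5 - 2*I*√26 ≈ 1.8665e+5 - 10.198*I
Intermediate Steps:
o(K) = -8
n(v) = 6 + v
X(B) = 2*B/(-2 + B) (X(B) = (B + B)/(B + (6 - 8)) = (2*B)/(B - 2) = (2*B)/(-2 + B) = 2*B/(-2 + B))
187182 - (334*X(-8) + √(34 - 138)) = 187182 - (334*(2*(-8)/(-2 - 8)) + √(34 - 138)) = 187182 - (334*(2*(-8)/(-10)) + √(-104)) = 187182 - (334*(2*(-8)*(-⅒)) + 2*I*√26) = 187182 - (334*(8/5) + 2*I*√26) = 187182 - (2672/5 + 2*I*√26) = 187182 + (-2672/5 - 2*I*√26) = 933238/5 - 2*I*√26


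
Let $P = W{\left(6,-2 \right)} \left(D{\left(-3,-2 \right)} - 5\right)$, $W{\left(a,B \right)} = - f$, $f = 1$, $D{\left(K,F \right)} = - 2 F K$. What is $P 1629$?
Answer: $27693$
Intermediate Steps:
$D{\left(K,F \right)} = - 2 F K$
$W{\left(a,B \right)} = -1$ ($W{\left(a,B \right)} = \left(-1\right) 1 = -1$)
$P = 17$ ($P = - (\left(-2\right) \left(-2\right) \left(-3\right) - 5) = - (-12 - 5) = \left(-1\right) \left(-17\right) = 17$)
$P 1629 = 17 \cdot 1629 = 27693$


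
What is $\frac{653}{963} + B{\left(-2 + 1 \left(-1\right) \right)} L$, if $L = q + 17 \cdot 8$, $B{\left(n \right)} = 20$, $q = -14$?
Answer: $\frac{2350373}{963} \approx 2440.7$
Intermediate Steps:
$L = 122$ ($L = -14 + 17 \cdot 8 = -14 + 136 = 122$)
$\frac{653}{963} + B{\left(-2 + 1 \left(-1\right) \right)} L = \frac{653}{963} + 20 \cdot 122 = 653 \cdot \frac{1}{963} + 2440 = \frac{653}{963} + 2440 = \frac{2350373}{963}$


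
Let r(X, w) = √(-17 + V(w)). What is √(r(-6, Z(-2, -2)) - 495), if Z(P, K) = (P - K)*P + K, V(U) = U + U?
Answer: √(-495 + I*√21) ≈ 0.103 + 22.249*I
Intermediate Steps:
V(U) = 2*U
Z(P, K) = K + P*(P - K) (Z(P, K) = P*(P - K) + K = K + P*(P - K))
r(X, w) = √(-17 + 2*w)
√(r(-6, Z(-2, -2)) - 495) = √(√(-17 + 2*(-2 + (-2)² - 1*(-2)*(-2))) - 495) = √(√(-17 + 2*(-2 + 4 - 4)) - 495) = √(√(-17 + 2*(-2)) - 495) = √(√(-17 - 4) - 495) = √(√(-21) - 495) = √(I*√21 - 495) = √(-495 + I*√21)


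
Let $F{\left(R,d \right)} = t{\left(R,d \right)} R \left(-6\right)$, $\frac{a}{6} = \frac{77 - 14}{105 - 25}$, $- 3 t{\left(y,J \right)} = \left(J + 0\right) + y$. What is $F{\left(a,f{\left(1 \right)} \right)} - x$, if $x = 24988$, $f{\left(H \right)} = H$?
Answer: $- \frac{19947119}{800} \approx -24934.0$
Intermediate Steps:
$t{\left(y,J \right)} = - \frac{J}{3} - \frac{y}{3}$ ($t{\left(y,J \right)} = - \frac{\left(J + 0\right) + y}{3} = - \frac{J + y}{3} = - \frac{J}{3} - \frac{y}{3}$)
$a = \frac{189}{40}$ ($a = 6 \frac{77 - 14}{105 - 25} = 6 \cdot \frac{63}{80} = \frac{189}{40} \approx 4.725$)
$F{\left(R,d \right)} = - 6 R \left(- \frac{R}{3} - \frac{d}{3}\right)$ ($F{\left(R,d \right)} = \left(- \frac{d}{3} - \frac{R}{3}\right) R \left(-6\right) = \left(- \frac{R}{3} - \frac{d}{3}\right) R \left(-6\right) = R \left(- \frac{R}{3} - \frac{d}{3}\right) \left(-6\right) = - 6 R \left(- \frac{R}{3} - \frac{d}{3}\right)$)
$F{\left(a,f{\left(1 \right)} \right)} - x = 2 \cdot \frac{189}{40} \left(\frac{189}{40} + 1\right) - 24988 = 2 \cdot \frac{189}{40} \cdot \frac{229}{40} - 24988 = \frac{43281}{800} - 24988 = - \frac{19947119}{800}$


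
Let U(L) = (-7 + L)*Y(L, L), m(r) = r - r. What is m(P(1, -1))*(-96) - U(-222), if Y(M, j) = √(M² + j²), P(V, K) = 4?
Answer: 50838*√2 ≈ 71896.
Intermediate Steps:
m(r) = 0
U(L) = √2*√(L²)*(-7 + L) (U(L) = (-7 + L)*√(L² + L²) = (-7 + L)*√(2*L²) = (-7 + L)*(√2*√(L²)) = √2*√(L²)*(-7 + L))
m(P(1, -1))*(-96) - U(-222) = 0*(-96) - √2*√((-222)²)*(-7 - 222) = 0 - √2*√49284*(-229) = 0 - √2*222*(-229) = 0 - (-50838)*√2 = 0 + 50838*√2 = 50838*√2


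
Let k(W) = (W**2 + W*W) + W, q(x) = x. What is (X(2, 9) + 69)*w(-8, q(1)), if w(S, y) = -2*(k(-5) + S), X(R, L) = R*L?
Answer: -6438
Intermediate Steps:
k(W) = W + 2*W**2 (k(W) = (W**2 + W**2) + W = 2*W**2 + W = W + 2*W**2)
X(R, L) = L*R
w(S, y) = -90 - 2*S (w(S, y) = -2*(-5*(1 + 2*(-5)) + S) = -2*(-5*(1 - 10) + S) = -2*(-5*(-9) + S) = -2*(45 + S) = -90 - 2*S)
(X(2, 9) + 69)*w(-8, q(1)) = (9*2 + 69)*(-90 - 2*(-8)) = (18 + 69)*(-90 + 16) = 87*(-74) = -6438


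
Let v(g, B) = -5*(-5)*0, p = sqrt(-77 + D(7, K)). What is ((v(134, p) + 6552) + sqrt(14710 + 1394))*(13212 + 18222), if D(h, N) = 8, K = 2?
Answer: 205955568 + 62868*sqrt(4026) ≈ 2.0994e+8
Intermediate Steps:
p = I*sqrt(69) (p = sqrt(-77 + 8) = sqrt(-69) = I*sqrt(69) ≈ 8.3066*I)
v(g, B) = 0 (v(g, B) = 25*0 = 0)
((v(134, p) + 6552) + sqrt(14710 + 1394))*(13212 + 18222) = ((0 + 6552) + sqrt(14710 + 1394))*(13212 + 18222) = (6552 + sqrt(16104))*31434 = (6552 + 2*sqrt(4026))*31434 = 205955568 + 62868*sqrt(4026)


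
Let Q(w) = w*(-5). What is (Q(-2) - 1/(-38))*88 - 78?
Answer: 15282/19 ≈ 804.32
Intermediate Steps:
Q(w) = -5*w
(Q(-2) - 1/(-38))*88 - 78 = (-5*(-2) - 1/(-38))*88 - 78 = (10 - 1*(-1/38))*88 - 78 = (10 + 1/38)*88 - 78 = (381/38)*88 - 78 = 16764/19 - 78 = 15282/19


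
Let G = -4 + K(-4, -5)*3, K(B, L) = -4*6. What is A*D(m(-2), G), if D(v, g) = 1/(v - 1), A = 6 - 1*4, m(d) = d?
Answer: -2/3 ≈ -0.66667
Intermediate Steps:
K(B, L) = -24
G = -76 (G = -4 - 24*3 = -4 - 72 = -76)
A = 2 (A = 6 - 4 = 2)
D(v, g) = 1/(-1 + v)
A*D(m(-2), G) = 2/(-1 - 2) = 2/(-3) = 2*(-1/3) = -2/3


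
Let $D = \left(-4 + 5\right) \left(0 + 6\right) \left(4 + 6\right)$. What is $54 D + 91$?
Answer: $3331$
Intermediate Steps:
$D = 60$ ($D = 1 \cdot 6 \cdot 10 = 6 \cdot 10 = 60$)
$54 D + 91 = 54 \cdot 60 + 91 = 3240 + 91 = 3331$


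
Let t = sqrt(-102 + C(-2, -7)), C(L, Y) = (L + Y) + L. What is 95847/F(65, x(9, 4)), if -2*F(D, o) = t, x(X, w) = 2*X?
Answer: 191694*I*sqrt(113)/113 ≈ 18033.0*I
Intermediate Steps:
C(L, Y) = Y + 2*L
t = I*sqrt(113) (t = sqrt(-102 + (-7 + 2*(-2))) = sqrt(-102 + (-7 - 4)) = sqrt(-102 - 11) = sqrt(-113) = I*sqrt(113) ≈ 10.63*I)
F(D, o) = -I*sqrt(113)/2
95847/F(65, x(9, 4)) = 95847/((-I*sqrt(113)/2)) = 95847*(2*I*sqrt(113)/113) = 191694*I*sqrt(113)/113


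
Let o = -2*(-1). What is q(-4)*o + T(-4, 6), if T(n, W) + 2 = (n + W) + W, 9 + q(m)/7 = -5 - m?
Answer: -134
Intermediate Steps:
q(m) = -98 - 7*m (q(m) = -63 + 7*(-5 - m) = -63 + (-35 - 7*m) = -98 - 7*m)
o = 2
T(n, W) = -2 + n + 2*W (T(n, W) = -2 + ((n + W) + W) = -2 + ((W + n) + W) = -2 + (n + 2*W) = -2 + n + 2*W)
q(-4)*o + T(-4, 6) = (-98 - 7*(-4))*2 + (-2 - 4 + 2*6) = (-98 + 28)*2 + (-2 - 4 + 12) = -70*2 + 6 = -140 + 6 = -134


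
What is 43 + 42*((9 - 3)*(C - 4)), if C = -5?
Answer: -2225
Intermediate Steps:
43 + 42*((9 - 3)*(C - 4)) = 43 + 42*((9 - 3)*(-5 - 4)) = 43 + 42*(6*(-9)) = 43 + 42*(-54) = 43 - 2268 = -2225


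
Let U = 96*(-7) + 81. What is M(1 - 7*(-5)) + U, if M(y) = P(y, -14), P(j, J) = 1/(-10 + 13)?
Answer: -1772/3 ≈ -590.67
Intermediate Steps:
P(j, J) = 1/3
M(y) = 1/3
U = -591 (U = -672 + 81 = -591)
M(1 - 7*(-5)) + U = 1/3 - 591 = -1772/3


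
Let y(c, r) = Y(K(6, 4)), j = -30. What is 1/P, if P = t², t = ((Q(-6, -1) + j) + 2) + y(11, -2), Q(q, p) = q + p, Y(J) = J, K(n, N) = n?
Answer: 1/841 ≈ 0.0011891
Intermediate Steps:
Q(q, p) = p + q
y(c, r) = 6
t = -29 (t = (((-1 - 6) - 30) + 2) + 6 = ((-7 - 30) + 2) + 6 = (-37 + 2) + 6 = -35 + 6 = -29)
P = 841 (P = (-29)² = 841)
1/P = 1/841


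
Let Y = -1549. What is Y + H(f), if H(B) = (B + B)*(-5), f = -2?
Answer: -1529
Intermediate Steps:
H(B) = -10*B (H(B) = (2*B)*(-5) = -10*B)
Y + H(f) = -1549 - 10*(-2) = -1549 + 20 = -1529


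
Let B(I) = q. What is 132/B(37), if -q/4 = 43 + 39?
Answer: -33/82 ≈ -0.40244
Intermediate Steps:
q = -328 (q = -4*(43 + 39) = -4*82 = -328)
B(I) = -328
132/B(37) = 132/(-328) = 132*(-1/328) = -33/82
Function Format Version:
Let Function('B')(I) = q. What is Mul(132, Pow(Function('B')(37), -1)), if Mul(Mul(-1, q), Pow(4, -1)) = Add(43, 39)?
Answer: Rational(-33, 82) ≈ -0.40244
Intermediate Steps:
q = -328 (q = Mul(-4, Add(43, 39)) = Mul(-4, 82) = -328)
Function('B')(I) = -328
Mul(132, Pow(Function('B')(37), -1)) = Mul(132, Pow(-328, -1)) = Mul(132, Rational(-1, 328)) = Rational(-33, 82)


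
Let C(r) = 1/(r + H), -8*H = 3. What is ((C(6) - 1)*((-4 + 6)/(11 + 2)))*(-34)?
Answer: 2516/585 ≈ 4.3009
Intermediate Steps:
H = -3/8 (H = -⅛*3 = -3/8 ≈ -0.37500)
C(r) = 1/(-3/8 + r) (C(r) = 1/(r - 3/8) = 1/(-3/8 + r))
((C(6) - 1)*((-4 + 6)/(11 + 2)))*(-34) = ((8/(-3 + 8*6) - 1)*((-4 + 6)/(11 + 2)))*(-34) = ((8/(-3 + 48) - 1)*(2/13))*(-34) = ((8/45 - 1)*(2*(1/13)))*(-34) = ((8*(1/45) - 1)*(2/13))*(-34) = ((8/45 - 1)*(2/13))*(-34) = -37/45*2/13*(-34) = -74/585*(-34) = 2516/585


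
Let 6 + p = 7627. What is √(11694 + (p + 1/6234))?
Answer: √750634138374/6234 ≈ 138.98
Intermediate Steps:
p = 7621 (p = -6 + 7627 = 7621)
√(11694 + (p + 1/6234)) = √(11694 + (7621 + 1/6234)) = √(11694 + 47509315/6234) = √(120409711/6234) = √750634138374/6234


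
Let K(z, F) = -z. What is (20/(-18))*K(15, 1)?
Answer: 50/3 ≈ 16.667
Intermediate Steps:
(20/(-18))*K(15, 1) = (20/(-18))*(-1*15) = (20*(-1/18))*(-15) = -10/9*(-15) = 50/3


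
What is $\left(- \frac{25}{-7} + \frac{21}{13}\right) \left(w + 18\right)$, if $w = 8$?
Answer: $\frac{944}{7} \approx 134.86$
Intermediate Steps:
$\left(- \frac{25}{-7} + \frac{21}{13}\right) \left(w + 18\right) = \left(- \frac{25}{-7} + \frac{21}{13}\right) \left(8 + 18\right) = \left(\left(-25\right) \left(- \frac{1}{7}\right) + 21 \cdot \frac{1}{13}\right) 26 = \left(\frac{25}{7} + \frac{21}{13}\right) 26 = \frac{472}{91} \cdot 26 = \frac{944}{7}$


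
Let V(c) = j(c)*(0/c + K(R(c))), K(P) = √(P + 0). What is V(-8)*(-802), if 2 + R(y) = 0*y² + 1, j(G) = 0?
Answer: 0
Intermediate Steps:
R(y) = -1 (R(y) = -2 + (0*y² + 1) = -2 + (0 + 1) = -2 + 1 = -1)
K(P) = √P
V(c) = 0 (V(c) = 0*(0/c + √(-1)) = 0*(0 + I) = 0*I = 0)
V(-8)*(-802) = 0*(-802) = 0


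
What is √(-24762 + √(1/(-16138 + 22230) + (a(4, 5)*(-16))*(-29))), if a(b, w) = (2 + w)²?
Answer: √(-229744708392 + 3046*√210947246899)/3046 ≈ 156.88*I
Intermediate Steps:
√(-24762 + √(1/(-16138 + 22230) + (a(4, 5)*(-16))*(-29))) = √(-24762 + √(1/(-16138 + 22230) + ((2 + 5)²*(-16))*(-29))) = √(-24762 + √(1/6092 + (7²*(-16))*(-29))) = √(-24762 + √(1/6092 + (49*(-16))*(-29))) = √(-24762 + √(1/6092 - 784*(-29))) = √(-24762 + √(1/6092 + 22736)) = √(-24762 + √(138507713/6092)) = √(-24762 + √210947246899/3046)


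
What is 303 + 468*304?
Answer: 142575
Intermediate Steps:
303 + 468*304 = 303 + 142272 = 142575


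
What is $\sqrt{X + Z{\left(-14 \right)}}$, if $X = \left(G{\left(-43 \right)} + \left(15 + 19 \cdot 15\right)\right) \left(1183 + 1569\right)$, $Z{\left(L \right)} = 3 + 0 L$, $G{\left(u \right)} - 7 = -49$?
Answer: $3 \sqrt{78891} \approx 842.63$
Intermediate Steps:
$G{\left(u \right)} = -42$ ($G{\left(u \right)} = 7 - 49 = -42$)
$Z{\left(L \right)} = 3$ ($Z{\left(L \right)} = 3 + 0 = 3$)
$X = 710016$ ($X = \left(-42 + \left(15 + 19 \cdot 15\right)\right) \left(1183 + 1569\right) = \left(-42 + \left(15 + 285\right)\right) 2752 = \left(-42 + 300\right) 2752 = 258 \cdot 2752 = 710016$)
$\sqrt{X + Z{\left(-14 \right)}} = \sqrt{710016 + 3} = \sqrt{710019} = 3 \sqrt{78891}$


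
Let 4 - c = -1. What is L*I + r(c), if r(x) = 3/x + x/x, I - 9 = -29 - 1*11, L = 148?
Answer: -22932/5 ≈ -4586.4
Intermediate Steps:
I = -31 (I = 9 + (-29 - 1*11) = 9 + (-29 - 11) = 9 - 40 = -31)
c = 5 (c = 4 - 1*(-1) = 4 + 1 = 5)
r(x) = 1 + 3/x (r(x) = 3/x + 1 = 1 + 3/x)
L*I + r(c) = 148*(-31) + (3 + 5)/5 = -4588 + (⅕)*8 = -4588 + 8/5 = -22932/5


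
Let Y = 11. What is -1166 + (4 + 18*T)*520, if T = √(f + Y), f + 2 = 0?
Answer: 28994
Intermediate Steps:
f = -2 (f = -2 + 0 = -2)
T = 3 (T = √(-2 + 11) = √9 = 3)
-1166 + (4 + 18*T)*520 = -1166 + (4 + 18*3)*520 = -1166 + (4 + 54)*520 = -1166 + 58*520 = -1166 + 30160 = 28994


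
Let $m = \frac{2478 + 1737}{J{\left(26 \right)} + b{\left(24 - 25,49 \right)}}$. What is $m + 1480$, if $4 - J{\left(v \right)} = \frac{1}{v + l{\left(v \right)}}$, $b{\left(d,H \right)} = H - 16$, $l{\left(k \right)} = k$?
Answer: $\frac{1021740}{641} \approx 1594.0$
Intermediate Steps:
$b{\left(d,H \right)} = -16 + H$
$J{\left(v \right)} = 4 - \frac{1}{2 v}$ ($J{\left(v \right)} = 4 - \frac{1}{v + v} = 4 - \frac{1}{2 v}$)
$m = \frac{73060}{641}$ ($m = \frac{2478 + 1737}{\left(4 - \frac{1}{2 \cdot 26}\right) + \left(-16 + 49\right)} = \frac{4215}{\left(4 - \frac{1}{52}\right) + 33} = \frac{4215}{\frac{207}{52} + 33} = \frac{4215}{\frac{1923}{52}} = 4215 \cdot \frac{52}{1923} = \frac{73060}{641} \approx 113.98$)
$m + 1480 = \frac{73060}{641} + 1480 = \frac{1021740}{641}$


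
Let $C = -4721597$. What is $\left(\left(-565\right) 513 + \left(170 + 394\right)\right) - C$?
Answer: $4432316$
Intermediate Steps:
$\left(\left(-565\right) 513 + \left(170 + 394\right)\right) - C = \left(\left(-565\right) 513 + \left(170 + 394\right)\right) - -4721597 = \left(-289845 + 564\right) + 4721597 = -289281 + 4721597 = 4432316$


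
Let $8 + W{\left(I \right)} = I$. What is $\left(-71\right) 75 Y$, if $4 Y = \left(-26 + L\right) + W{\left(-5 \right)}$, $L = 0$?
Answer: $\frac{207675}{4} \approx 51919.0$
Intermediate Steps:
$W{\left(I \right)} = -8 + I$
$Y = - \frac{39}{4}$ ($Y = \frac{\left(-26 + 0\right) - 13}{4} = \frac{-26 - 13}{4} = \frac{1}{4} \left(-39\right) = - \frac{39}{4} \approx -9.75$)
$\left(-71\right) 75 Y = \left(-71\right) 75 \left(- \frac{39}{4}\right) = \left(-5325\right) \left(- \frac{39}{4}\right) = \frac{207675}{4}$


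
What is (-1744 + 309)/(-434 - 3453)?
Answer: 1435/3887 ≈ 0.36918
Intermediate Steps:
(-1744 + 309)/(-434 - 3453) = -1435/(-3887) = -1435*(-1/3887) = 1435/3887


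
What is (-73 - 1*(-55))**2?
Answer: 324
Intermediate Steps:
(-73 - 1*(-55))**2 = (-73 + 55)**2 = (-18)**2 = 324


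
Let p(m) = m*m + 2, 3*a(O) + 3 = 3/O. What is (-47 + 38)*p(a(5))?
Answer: -594/25 ≈ -23.760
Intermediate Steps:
a(O) = -1 + 1/O (a(O) = -1 + (3/O)/3 = -1 + 1/O)
p(m) = 2 + m² (p(m) = m² + 2 = 2 + m²)
(-47 + 38)*p(a(5)) = (-47 + 38)*(2 + ((1 - 1*5)/5)²) = -9*(2 + ((1 - 5)/5)²) = -9*(2 + ((⅕)*(-4))²) = -9*(2 + (-⅘)²) = -9*(2 + 16/25) = -9*66/25 = -594/25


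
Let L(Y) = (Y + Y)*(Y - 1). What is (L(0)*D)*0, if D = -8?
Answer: 0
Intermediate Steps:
L(Y) = 2*Y*(-1 + Y) (L(Y) = (2*Y)*(-1 + Y) = 2*Y*(-1 + Y))
(L(0)*D)*0 = ((2*0*(-1 + 0))*(-8))*0 = ((2*0*(-1))*(-8))*0 = (0*(-8))*0 = 0*0 = 0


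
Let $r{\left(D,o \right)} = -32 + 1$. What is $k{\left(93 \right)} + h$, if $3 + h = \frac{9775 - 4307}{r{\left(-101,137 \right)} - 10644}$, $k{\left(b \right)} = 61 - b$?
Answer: $- \frac{379093}{10675} \approx -35.512$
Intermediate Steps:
$r{\left(D,o \right)} = -31$
$h = - \frac{37493}{10675}$ ($h = -3 + \frac{9775 - 4307}{-31 - 10644} = -3 + \frac{5468}{-10675} = -3 + 5468 \left(- \frac{1}{10675}\right) = -3 - \frac{5468}{10675} = - \frac{37493}{10675} \approx -3.5122$)
$k{\left(93 \right)} + h = \left(61 - 93\right) - \frac{37493}{10675} = -32 - \frac{37493}{10675} = - \frac{379093}{10675}$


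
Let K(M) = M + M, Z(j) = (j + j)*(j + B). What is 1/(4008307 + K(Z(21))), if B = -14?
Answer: 1/4008895 ≈ 2.4945e-7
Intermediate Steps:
Z(j) = 2*j*(-14 + j) (Z(j) = (j + j)*(j - 14) = (2*j)*(-14 + j) = 2*j*(-14 + j))
K(M) = 2*M
1/(4008307 + K(Z(21))) = 1/(4008307 + 2*(2*21*(-14 + 21))) = 1/(4008307 + 2*(2*21*7)) = 1/(4008307 + 2*294) = 1/(4008307 + 588) = 1/4008895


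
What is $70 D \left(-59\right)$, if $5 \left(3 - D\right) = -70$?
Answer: $-70210$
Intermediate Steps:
$D = 17$ ($D = 3 - -14 = 3 + 14 = 17$)
$70 D \left(-59\right) = 70 \cdot 17 \left(-59\right) = 1190 \left(-59\right) = -70210$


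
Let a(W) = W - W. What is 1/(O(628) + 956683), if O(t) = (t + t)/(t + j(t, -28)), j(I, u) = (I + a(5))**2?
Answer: 629/601753609 ≈ 1.0453e-6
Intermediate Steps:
a(W) = 0
j(I, u) = I**2 (j(I, u) = (I + 0)**2 = I**2)
O(t) = 2*t/(t + t**2) (O(t) = (t + t)/(t + t**2) = (2*t)/(t + t**2) = 2*t/(t + t**2))
1/(O(628) + 956683) = 1/(2/(1 + 628) + 956683) = 1/(2/629 + 956683) = 1/(601753609/629) = 629/601753609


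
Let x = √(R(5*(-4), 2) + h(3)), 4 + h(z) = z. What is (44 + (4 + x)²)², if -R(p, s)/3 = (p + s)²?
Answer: 771297 - 14608*I*√973 ≈ 7.713e+5 - 4.5567e+5*I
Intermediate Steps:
h(z) = -4 + z
R(p, s) = -3*(p + s)²
x = I*√973 (x = √(-3*(5*(-4) + 2)² + (-4 + 3)) = √(-3*(-20 + 2)² - 1) = √(-3*(-18)² - 1) = √(-3*324 - 1) = √(-972 - 1) = √(-973) = I*√973 ≈ 31.193*I)
(44 + (4 + x)²)² = (44 + (4 + I*√973)²)²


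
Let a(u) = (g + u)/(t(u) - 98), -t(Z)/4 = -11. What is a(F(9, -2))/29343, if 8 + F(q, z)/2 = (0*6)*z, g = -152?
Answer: 28/264087 ≈ 0.00010603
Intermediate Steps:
t(Z) = 44 (t(Z) = -4*(-11) = 44)
F(q, z) = -16 (F(q, z) = -16 + 2*((0*6)*z) = -16 + 2*(0*z) = -16 + 2*0 = -16 + 0 = -16)
a(u) = 76/27 - u/54 (a(u) = (-152 + u)/(44 - 98) = (-152 + u)/(-54) = (-152 + u)*(-1/54) = 76/27 - u/54)
a(F(9, -2))/29343 = (76/27 - 1/54*(-16))/29343 = (76/27 + 8/27)*(1/29343) = (28/9)*(1/29343) = 28/264087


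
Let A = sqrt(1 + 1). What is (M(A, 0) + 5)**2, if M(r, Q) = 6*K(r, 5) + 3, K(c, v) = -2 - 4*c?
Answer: 1168 + 192*sqrt(2) ≈ 1439.5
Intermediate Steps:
A = sqrt(2) ≈ 1.4142
M(r, Q) = -9 - 24*r (M(r, Q) = 6*(-2 - 4*r) + 3 = (-12 - 24*r) + 3 = -9 - 24*r)
(M(A, 0) + 5)**2 = ((-9 - 24*sqrt(2)) + 5)**2 = (-4 - 24*sqrt(2))**2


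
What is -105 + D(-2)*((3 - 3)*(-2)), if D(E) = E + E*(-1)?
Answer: -105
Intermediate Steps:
D(E) = 0 (D(E) = E - E = 0)
-105 + D(-2)*((3 - 3)*(-2)) = -105 + 0*((3 - 3)*(-2)) = -105 + 0*(0*(-2)) = -105 + 0*0 = -105 + 0 = -105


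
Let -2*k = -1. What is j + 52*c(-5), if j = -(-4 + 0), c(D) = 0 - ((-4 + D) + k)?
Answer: 446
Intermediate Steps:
k = 1/2 (k = -1/2*(-1) = 1/2 ≈ 0.50000)
c(D) = 7/2 - D (c(D) = 0 - ((-4 + D) + 1/2) = 0 - (-7/2 + D) = 0 + (7/2 - D) = 7/2 - D)
j = 4 (j = -1*(-4) = 4)
j + 52*c(-5) = 4 + 52*(7/2 - 1*(-5)) = 4 + 52*(7/2 + 5) = 4 + 52*(17/2) = 4 + 442 = 446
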